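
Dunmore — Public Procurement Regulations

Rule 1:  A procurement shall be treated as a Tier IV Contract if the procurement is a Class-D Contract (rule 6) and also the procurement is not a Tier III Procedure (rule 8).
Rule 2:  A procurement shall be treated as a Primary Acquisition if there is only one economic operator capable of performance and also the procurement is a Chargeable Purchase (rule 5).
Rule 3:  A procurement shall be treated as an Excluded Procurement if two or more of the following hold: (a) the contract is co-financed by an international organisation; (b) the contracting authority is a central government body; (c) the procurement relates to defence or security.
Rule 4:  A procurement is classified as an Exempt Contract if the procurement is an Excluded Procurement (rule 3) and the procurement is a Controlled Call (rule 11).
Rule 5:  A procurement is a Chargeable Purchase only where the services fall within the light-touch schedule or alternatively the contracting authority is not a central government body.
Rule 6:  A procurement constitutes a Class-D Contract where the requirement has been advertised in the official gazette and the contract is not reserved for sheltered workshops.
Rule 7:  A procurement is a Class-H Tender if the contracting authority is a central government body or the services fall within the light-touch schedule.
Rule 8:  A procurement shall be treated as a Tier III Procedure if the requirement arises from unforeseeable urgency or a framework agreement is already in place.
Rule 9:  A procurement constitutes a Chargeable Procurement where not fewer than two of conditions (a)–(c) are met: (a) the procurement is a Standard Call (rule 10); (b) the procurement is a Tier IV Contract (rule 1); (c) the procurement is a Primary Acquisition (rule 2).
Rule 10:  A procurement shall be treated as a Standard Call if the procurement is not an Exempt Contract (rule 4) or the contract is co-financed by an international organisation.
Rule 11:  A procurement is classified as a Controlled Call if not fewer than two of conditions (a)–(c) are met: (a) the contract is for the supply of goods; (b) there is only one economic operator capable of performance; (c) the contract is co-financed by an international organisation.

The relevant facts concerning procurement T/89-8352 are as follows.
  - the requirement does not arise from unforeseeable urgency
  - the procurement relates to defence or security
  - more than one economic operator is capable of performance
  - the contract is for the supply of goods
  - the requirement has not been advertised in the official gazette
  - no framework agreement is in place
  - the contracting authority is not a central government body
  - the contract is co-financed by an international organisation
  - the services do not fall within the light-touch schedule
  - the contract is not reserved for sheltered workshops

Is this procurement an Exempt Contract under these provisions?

rule 3 — Excluded Procurement: the contract is co-financed by an international organisation? yes; the contracting authority is a central government body? no; the procurement relates to defence or security? yes — 2 of 3 hold (need ≥2) → satisfied.
rule 11 — Controlled Call: the contract is for the supply of goods? yes; there is only one economic operator capable of performance? no; the contract is co-financed by an international organisation? yes — 2 of 3 hold (need ≥2) → satisfied.
rule 4 — Exempt Contract: [Excluded Procurement (rule 3)? yes] AND [Controlled Call (rule 11)? yes] → satisfied.

Yes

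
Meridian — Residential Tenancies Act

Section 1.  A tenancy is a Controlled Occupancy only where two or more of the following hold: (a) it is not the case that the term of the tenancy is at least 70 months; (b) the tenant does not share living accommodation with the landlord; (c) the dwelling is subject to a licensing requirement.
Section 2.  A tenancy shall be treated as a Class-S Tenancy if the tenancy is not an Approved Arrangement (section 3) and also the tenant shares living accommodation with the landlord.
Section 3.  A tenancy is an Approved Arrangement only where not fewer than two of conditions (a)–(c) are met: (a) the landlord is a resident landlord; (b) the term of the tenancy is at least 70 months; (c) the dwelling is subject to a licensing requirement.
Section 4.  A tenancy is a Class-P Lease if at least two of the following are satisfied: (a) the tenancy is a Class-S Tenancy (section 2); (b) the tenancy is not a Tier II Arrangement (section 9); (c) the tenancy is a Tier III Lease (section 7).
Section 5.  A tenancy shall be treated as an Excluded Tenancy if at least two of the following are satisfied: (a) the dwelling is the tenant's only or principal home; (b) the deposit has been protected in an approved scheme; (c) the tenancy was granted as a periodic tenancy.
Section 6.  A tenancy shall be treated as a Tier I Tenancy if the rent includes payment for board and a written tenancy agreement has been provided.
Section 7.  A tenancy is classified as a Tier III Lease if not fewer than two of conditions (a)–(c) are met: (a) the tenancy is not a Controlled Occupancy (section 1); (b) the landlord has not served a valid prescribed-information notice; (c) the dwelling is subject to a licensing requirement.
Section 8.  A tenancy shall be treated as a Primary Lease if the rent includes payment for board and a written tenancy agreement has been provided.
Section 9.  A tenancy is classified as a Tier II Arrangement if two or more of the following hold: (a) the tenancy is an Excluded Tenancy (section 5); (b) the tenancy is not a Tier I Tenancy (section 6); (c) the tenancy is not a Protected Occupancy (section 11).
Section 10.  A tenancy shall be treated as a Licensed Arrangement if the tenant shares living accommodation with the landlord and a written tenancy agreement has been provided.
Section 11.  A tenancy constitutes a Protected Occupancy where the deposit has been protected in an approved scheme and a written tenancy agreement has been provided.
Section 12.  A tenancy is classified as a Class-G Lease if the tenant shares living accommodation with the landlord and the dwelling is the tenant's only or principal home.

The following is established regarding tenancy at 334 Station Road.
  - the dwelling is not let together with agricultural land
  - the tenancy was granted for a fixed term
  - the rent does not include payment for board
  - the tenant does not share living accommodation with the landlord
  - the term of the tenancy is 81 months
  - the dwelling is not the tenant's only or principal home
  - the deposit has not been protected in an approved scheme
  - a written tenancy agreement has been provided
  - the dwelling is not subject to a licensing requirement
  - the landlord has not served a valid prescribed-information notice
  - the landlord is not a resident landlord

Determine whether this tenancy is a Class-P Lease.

No

section 3 — Approved Arrangement: the landlord is a resident landlord? no; term of the tenancy: 81 months ≥ 70 months? yes; the dwelling is subject to a licensing requirement? no — 1 of 3 hold (need ≥2) → not satisfied.
section 2 — Class-S Tenancy: [not an Approved Arrangement (section 3)? yes] AND [the tenant shares living accommodation with the landlord? no] → not satisfied.
section 5 — Excluded Tenancy: the dwelling is the tenant's only or principal home? no; the deposit has been protected in an approved scheme? no; the tenancy was granted as a periodic tenancy? no — 0 of 3 hold (need ≥2) → not satisfied.
section 6 — Tier I Tenancy: [the rent includes payment for board? no] AND [a written tenancy agreement has been provided? yes] → not satisfied.
section 11 — Protected Occupancy: [the deposit has been protected in an approved scheme? no] AND [a written tenancy agreement has been provided? yes] → not satisfied.
section 9 — Tier II Arrangement: Excluded Tenancy (section 5)? no; not a Tier I Tenancy (section 6)? yes; not a Protected Occupancy (section 11)? yes — 2 of 3 hold (need ≥2) → satisfied.
section 1 — Controlled Occupancy: term of the tenancy: 81 months ≥ 70 months? yes, so negated condition no; the tenant does not share living accommodation with the landlord? yes; the dwelling is subject to a licensing requirement? no — 1 of 3 hold (need ≥2) → not satisfied.
section 7 — Tier III Lease: not a Controlled Occupancy (section 1)? yes; the landlord has not served a valid prescribed-information notice? yes; the dwelling is subject to a licensing requirement? no — 2 of 3 hold (need ≥2) → satisfied.
section 4 — Class-P Lease: Class-S Tenancy (section 2)? no; not a Tier II Arrangement (section 9)? no; Tier III Lease (section 7)? yes — 1 of 3 hold (need ≥2) → not satisfied.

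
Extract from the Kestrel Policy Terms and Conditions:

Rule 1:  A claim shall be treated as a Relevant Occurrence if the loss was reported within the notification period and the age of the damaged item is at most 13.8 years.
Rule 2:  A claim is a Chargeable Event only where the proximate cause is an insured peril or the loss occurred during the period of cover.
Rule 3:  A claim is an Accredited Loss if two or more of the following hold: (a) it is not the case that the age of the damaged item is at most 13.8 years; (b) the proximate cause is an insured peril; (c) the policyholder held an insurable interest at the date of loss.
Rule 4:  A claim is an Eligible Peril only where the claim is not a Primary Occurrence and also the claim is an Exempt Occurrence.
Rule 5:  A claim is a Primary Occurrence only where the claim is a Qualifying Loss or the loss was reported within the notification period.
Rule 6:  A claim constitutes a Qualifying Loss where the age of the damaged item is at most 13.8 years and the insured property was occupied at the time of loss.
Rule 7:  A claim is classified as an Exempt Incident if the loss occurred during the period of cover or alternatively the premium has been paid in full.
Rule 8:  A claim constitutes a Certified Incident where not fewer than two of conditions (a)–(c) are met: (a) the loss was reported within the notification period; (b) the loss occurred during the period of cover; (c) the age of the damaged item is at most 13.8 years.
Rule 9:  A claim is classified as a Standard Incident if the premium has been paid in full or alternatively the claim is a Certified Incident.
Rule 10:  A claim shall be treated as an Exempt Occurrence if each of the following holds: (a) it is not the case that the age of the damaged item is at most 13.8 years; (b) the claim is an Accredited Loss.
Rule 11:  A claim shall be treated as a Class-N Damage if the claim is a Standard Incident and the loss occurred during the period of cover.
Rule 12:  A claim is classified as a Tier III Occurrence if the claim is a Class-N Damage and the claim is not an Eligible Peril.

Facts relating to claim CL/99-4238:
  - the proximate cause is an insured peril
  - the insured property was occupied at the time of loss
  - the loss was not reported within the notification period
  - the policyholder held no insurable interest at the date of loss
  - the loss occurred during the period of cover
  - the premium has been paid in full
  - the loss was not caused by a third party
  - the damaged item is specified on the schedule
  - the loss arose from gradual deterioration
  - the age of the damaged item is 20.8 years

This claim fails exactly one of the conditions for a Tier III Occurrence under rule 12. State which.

Under rule 8: the loss was reported within the notification period? no; the loss occurred during the period of cover? yes; age of the damaged item: 20.8 years ≤ 13.8 years? no — 1 of 3 hold (need ≥2) → not satisfied.
Under rule 9: the premium has been paid in full? yes; or Certified Incident (rule 8)? no. So the claim is a Standard Incident.
Under rule 11: Standard Incident (rule 9)? yes; and the loss occurred during the period of cover? yes. So the claim is a Class-N Damage.
Under rule 6: age of the damaged item: 20.8 years ≤ 13.8 years? no; and the insured property was occupied at the time of loss? yes. So the claim is not a Qualifying Loss.
Under rule 5: Qualifying Loss (rule 6)? no; or the loss was reported within the notification period? no. So the claim is not a Primary Occurrence.
Under rule 3: age of the damaged item: 20.8 years ≤ 13.8 years? no, so negated condition yes; the proximate cause is an insured peril? yes; the policyholder held an insurable interest at the date of loss? no — 2 of 3 hold (need ≥2) → satisfied.
Under rule 10: age of the damaged item: 20.8 years ≤ 13.8 years? no, so negated condition yes; and Accredited Loss (rule 3)? yes. So the claim is an Exempt Occurrence.
Under rule 4: not a Primary Occurrence (rule 5)? yes; and Exempt Occurrence (rule 10)? yes. So the claim is an Eligible Peril.
Under rule 12: Class-N Damage (rule 11)? yes; and not an Eligible Peril (rule 4)? no. So the claim is not a Tier III Occurrence.

Eligible Peril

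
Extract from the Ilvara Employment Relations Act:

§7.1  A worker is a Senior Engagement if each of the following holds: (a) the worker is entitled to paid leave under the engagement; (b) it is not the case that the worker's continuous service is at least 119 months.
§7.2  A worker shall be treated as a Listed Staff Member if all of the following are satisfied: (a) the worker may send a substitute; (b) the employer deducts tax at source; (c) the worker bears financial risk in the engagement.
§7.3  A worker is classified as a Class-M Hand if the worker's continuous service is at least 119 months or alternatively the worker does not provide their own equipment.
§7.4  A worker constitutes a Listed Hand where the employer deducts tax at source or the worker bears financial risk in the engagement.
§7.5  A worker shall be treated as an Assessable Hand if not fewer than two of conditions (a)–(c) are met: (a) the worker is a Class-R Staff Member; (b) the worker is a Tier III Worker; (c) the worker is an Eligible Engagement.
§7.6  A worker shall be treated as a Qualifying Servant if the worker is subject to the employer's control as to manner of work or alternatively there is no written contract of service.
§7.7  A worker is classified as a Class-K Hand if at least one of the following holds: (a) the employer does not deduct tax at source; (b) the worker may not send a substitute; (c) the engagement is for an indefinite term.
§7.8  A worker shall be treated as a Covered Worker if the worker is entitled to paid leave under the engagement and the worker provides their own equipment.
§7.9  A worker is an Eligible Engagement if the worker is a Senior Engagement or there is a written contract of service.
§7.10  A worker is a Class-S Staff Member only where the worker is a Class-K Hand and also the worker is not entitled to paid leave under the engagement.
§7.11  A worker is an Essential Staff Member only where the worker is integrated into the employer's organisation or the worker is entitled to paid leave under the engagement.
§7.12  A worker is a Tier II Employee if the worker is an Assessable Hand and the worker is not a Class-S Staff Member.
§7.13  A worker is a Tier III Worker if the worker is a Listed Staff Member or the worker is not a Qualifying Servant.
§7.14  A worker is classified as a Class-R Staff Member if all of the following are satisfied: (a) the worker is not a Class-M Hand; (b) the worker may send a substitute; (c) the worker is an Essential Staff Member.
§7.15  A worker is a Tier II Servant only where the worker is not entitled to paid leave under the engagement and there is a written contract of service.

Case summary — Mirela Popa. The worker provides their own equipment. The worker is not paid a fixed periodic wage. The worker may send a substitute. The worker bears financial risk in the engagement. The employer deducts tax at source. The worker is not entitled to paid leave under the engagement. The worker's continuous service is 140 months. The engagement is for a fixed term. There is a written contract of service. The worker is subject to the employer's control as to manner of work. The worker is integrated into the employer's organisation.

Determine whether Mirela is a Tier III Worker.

Yes

§7.2 — Listed Staff Member: [the worker may send a substitute? yes] AND [the employer deducts tax at source? yes] AND [the worker bears financial risk in the engagement? yes] → satisfied.
§7.6 — Qualifying Servant: [the worker is subject to the employer's control as to manner of work? yes] OR [there is no written contract of service? no] → satisfied.
§7.13 — Tier III Worker: [Listed Staff Member (§7.2)? yes] OR [not a Qualifying Servant (§7.6)? no] → satisfied.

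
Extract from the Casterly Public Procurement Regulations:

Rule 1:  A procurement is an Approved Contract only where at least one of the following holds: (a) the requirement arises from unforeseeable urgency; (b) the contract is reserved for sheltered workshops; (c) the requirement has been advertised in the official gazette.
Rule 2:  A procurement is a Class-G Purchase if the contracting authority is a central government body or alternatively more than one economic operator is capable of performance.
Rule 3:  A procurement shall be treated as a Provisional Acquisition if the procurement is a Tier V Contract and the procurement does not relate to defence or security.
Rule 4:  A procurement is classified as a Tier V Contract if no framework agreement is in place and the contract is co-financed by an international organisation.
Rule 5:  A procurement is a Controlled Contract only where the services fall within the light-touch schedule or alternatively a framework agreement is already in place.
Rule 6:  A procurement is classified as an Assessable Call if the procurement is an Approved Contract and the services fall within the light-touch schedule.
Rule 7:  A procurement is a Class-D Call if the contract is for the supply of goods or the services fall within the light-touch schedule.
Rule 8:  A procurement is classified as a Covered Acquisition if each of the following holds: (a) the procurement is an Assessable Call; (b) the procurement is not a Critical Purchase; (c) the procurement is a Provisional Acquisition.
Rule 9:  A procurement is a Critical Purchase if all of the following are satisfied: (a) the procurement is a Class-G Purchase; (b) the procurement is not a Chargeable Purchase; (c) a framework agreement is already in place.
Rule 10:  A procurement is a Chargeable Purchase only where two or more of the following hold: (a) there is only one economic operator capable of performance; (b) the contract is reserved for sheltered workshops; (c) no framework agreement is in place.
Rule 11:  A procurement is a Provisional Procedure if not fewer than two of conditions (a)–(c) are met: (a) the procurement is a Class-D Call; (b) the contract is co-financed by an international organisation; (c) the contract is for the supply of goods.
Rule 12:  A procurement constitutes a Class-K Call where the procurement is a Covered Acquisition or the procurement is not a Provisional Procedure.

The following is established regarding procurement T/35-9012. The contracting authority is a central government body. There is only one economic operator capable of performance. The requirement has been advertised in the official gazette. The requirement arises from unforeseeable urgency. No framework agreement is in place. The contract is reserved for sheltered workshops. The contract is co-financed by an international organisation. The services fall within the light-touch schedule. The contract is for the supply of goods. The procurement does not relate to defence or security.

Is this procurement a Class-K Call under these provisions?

Under rule 1: the requirement arises from unforeseeable urgency? yes; or the contract is reserved for sheltered workshops? yes; or the requirement has been advertised in the official gazette? yes. So the procurement is an Approved Contract.
Under rule 6: Approved Contract (rule 1)? yes; and the services fall within the light-touch schedule? yes. So the procurement is an Assessable Call.
Under rule 2: the contracting authority is a central government body? yes; or more than one economic operator is capable of performance? no. So the procurement is a Class-G Purchase.
Under rule 10: there is only one economic operator capable of performance? yes; the contract is reserved for sheltered workshops? yes; no framework agreement is in place? yes — 3 of 3 hold (need ≥2) → satisfied.
Under rule 9: Class-G Purchase (rule 2)? yes; and not a Chargeable Purchase (rule 10)? no; and a framework agreement is already in place? no. So the procurement is not a Critical Purchase.
Under rule 4: no framework agreement is in place? yes; and the contract is co-financed by an international organisation? yes. So the procurement is a Tier V Contract.
Under rule 3: Tier V Contract (rule 4)? yes; and the procurement does not relate to defence or security? yes. So the procurement is a Provisional Acquisition.
Under rule 8: Assessable Call (rule 6)? yes; and not a Critical Purchase (rule 9)? yes; and Provisional Acquisition (rule 3)? yes. So the procurement is a Covered Acquisition.
Under rule 7: the contract is for the supply of goods? yes; or the services fall within the light-touch schedule? yes. So the procurement is a Class-D Call.
Under rule 11: Class-D Call (rule 7)? yes; the contract is co-financed by an international organisation? yes; the contract is for the supply of goods? yes — 3 of 3 hold (need ≥2) → satisfied.
Under rule 12: Covered Acquisition (rule 8)? yes; or not a Provisional Procedure (rule 11)? no. So the procurement is a Class-K Call.

Yes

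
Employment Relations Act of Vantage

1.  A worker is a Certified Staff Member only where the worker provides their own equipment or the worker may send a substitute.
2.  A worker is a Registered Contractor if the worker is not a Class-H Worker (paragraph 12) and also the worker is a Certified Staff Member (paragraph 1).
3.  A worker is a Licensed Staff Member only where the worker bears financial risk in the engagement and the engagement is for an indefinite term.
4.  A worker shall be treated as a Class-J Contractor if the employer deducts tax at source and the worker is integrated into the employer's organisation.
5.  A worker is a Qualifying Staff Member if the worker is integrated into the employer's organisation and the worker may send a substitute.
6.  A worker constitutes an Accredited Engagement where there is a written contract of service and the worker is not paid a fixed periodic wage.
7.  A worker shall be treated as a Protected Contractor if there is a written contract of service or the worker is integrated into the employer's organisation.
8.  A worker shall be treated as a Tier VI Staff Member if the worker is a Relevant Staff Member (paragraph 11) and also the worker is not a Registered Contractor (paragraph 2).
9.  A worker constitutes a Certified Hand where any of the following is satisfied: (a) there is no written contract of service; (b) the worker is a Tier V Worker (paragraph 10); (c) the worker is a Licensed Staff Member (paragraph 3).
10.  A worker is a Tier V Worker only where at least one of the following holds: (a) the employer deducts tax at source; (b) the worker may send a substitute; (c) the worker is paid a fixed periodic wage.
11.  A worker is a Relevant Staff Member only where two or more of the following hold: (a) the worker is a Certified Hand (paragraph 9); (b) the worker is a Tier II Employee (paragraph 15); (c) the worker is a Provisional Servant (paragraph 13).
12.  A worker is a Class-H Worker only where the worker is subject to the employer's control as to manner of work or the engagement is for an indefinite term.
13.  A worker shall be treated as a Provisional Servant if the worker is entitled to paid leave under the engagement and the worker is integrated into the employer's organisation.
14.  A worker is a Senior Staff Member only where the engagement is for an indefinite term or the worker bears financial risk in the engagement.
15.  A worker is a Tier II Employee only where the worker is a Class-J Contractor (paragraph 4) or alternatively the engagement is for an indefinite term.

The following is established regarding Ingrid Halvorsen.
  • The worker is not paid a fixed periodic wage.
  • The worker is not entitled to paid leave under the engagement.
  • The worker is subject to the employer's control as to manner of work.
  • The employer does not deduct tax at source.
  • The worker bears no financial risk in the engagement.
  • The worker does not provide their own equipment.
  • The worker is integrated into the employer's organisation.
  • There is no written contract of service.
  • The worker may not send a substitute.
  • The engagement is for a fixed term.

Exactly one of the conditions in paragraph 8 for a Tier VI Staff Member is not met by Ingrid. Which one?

Relevant Staff Member

paragraph 10 — Tier V Worker: [the employer deducts tax at source? no] OR [the worker may send a substitute? no] OR [the worker is paid a fixed periodic wage? no] → not satisfied.
paragraph 3 — Licensed Staff Member: [the worker bears financial risk in the engagement? no] AND [the engagement is for an indefinite term? no] → not satisfied.
paragraph 9 — Certified Hand: [there is no written contract of service? yes] OR [Tier V Worker (paragraph 10)? no] OR [Licensed Staff Member (paragraph 3)? no] → satisfied.
paragraph 4 — Class-J Contractor: [the employer deducts tax at source? no] AND [the worker is integrated into the employer's organisation? yes] → not satisfied.
paragraph 15 — Tier II Employee: [Class-J Contractor (paragraph 4)? no] OR [the engagement is for an indefinite term? no] → not satisfied.
paragraph 13 — Provisional Servant: [the worker is entitled to paid leave under the engagement? no] AND [the worker is integrated into the employer's organisation? yes] → not satisfied.
paragraph 11 — Relevant Staff Member: Certified Hand (paragraph 9)? yes; Tier II Employee (paragraph 15)? no; Provisional Servant (paragraph 13)? no — 1 of 3 hold (need ≥2) → not satisfied.
paragraph 12 — Class-H Worker: [the worker is subject to the employer's control as to manner of work? yes] OR [the engagement is for an indefinite term? no] → satisfied.
paragraph 1 — Certified Staff Member: [the worker provides their own equipment? no] OR [the worker may send a substitute? no] → not satisfied.
paragraph 2 — Registered Contractor: [not a Class-H Worker (paragraph 12)? no] AND [Certified Staff Member (paragraph 1)? no] → not satisfied.
paragraph 8 — Tier VI Staff Member: [Relevant Staff Member (paragraph 11)? no] AND [not a Registered Contractor (paragraph 2)? yes] → not satisfied.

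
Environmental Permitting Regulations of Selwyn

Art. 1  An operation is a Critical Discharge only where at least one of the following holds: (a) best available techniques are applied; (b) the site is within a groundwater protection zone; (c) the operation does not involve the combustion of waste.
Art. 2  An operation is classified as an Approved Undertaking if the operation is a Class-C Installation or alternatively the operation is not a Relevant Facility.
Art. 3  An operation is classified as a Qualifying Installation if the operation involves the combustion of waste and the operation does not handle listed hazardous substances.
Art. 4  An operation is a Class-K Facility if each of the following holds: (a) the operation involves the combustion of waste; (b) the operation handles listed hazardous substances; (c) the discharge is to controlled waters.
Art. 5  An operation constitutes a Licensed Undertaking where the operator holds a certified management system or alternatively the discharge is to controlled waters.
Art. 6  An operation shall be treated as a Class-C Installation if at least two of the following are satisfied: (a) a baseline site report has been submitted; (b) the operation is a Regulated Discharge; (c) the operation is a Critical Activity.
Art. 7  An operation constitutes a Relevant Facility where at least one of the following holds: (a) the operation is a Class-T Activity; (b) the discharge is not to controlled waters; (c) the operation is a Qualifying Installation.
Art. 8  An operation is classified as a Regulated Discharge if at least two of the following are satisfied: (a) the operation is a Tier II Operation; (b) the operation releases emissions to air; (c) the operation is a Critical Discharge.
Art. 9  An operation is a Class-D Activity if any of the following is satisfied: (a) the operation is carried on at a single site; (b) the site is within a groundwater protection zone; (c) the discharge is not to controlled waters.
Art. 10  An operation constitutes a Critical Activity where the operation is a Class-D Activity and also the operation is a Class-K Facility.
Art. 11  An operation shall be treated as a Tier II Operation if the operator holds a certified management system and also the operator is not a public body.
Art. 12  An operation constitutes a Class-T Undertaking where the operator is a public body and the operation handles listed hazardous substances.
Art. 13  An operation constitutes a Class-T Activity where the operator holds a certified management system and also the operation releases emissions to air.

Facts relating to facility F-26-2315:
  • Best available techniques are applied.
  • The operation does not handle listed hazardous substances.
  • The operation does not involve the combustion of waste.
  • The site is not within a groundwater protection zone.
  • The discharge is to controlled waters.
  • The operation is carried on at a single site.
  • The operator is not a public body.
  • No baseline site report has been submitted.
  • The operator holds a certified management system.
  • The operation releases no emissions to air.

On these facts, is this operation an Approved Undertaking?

Yes

article 11 — Tier II Operation: [the operator holds a certified management system? yes] AND [the operator is not a public body? yes] → satisfied.
article 1 — Critical Discharge: [best available techniques are applied? yes] OR [the site is within a groundwater protection zone? no] OR [the operation does not involve the combustion of waste? yes] → satisfied.
article 8 — Regulated Discharge: Tier II Operation (article 11)? yes; the operation releases emissions to air? no; Critical Discharge (article 1)? yes — 2 of 3 hold (need ≥2) → satisfied.
article 9 — Class-D Activity: [the operation is carried on at a single site? yes] OR [the site is within a groundwater protection zone? no] OR [the discharge is not to controlled waters? no] → satisfied.
article 4 — Class-K Facility: [the operation involves the combustion of waste? no] AND [the operation handles listed hazardous substances? no] AND [the discharge is to controlled waters? yes] → not satisfied.
article 10 — Critical Activity: [Class-D Activity (article 9)? yes] AND [Class-K Facility (article 4)? no] → not satisfied.
article 6 — Class-C Installation: a baseline site report has been submitted? no; Regulated Discharge (article 8)? yes; Critical Activity (article 10)? no — 1 of 3 hold (need ≥2) → not satisfied.
article 13 — Class-T Activity: [the operator holds a certified management system? yes] AND [the operation releases emissions to air? no] → not satisfied.
article 3 — Qualifying Installation: [the operation involves the combustion of waste? no] AND [the operation does not handle listed hazardous substances? yes] → not satisfied.
article 7 — Relevant Facility: [Class-T Activity (article 13)? no] OR [the discharge is not to controlled waters? no] OR [Qualifying Installation (article 3)? no] → not satisfied.
article 2 — Approved Undertaking: [Class-C Installation (article 6)? no] OR [not a Relevant Facility (article 7)? yes] → satisfied.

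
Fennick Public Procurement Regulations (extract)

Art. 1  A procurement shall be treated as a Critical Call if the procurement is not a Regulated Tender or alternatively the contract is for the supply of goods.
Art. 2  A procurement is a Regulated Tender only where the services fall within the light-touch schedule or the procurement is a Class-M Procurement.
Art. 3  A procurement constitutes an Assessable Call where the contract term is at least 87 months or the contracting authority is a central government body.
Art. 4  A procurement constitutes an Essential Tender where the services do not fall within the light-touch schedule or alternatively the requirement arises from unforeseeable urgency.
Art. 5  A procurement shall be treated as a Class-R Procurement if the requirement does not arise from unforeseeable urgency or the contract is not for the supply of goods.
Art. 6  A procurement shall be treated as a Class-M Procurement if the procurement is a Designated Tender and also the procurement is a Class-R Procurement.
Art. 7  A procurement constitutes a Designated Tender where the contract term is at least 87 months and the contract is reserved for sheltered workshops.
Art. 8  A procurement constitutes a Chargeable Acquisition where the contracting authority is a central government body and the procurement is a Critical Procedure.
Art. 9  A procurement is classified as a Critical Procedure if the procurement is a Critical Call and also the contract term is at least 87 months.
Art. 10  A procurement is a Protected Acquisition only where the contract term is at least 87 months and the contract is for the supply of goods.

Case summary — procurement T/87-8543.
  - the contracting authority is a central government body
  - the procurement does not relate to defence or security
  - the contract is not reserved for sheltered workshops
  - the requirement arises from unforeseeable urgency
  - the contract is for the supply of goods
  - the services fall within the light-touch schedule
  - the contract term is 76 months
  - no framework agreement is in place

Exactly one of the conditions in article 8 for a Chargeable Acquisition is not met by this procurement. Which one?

Critical Procedure

article 7 — Designated Tender: [contract term: 76 months ≥ 87 months? no] AND [the contract is reserved for sheltered workshops? no] → not satisfied.
article 5 — Class-R Procurement: [the requirement does not arise from unforeseeable urgency? no] OR [the contract is not for the supply of goods? no] → not satisfied.
article 6 — Class-M Procurement: [Designated Tender (article 7)? no] AND [Class-R Procurement (article 5)? no] → not satisfied.
article 2 — Regulated Tender: [the services fall within the light-touch schedule? yes] OR [Class-M Procurement (article 6)? no] → satisfied.
article 1 — Critical Call: [not a Regulated Tender (article 2)? no] OR [the contract is for the supply of goods? yes] → satisfied.
article 9 — Critical Procedure: [Critical Call (article 1)? yes] AND [contract term: 76 months ≥ 87 months? no] → not satisfied.
article 8 — Chargeable Acquisition: [the contracting authority is a central government body? yes] AND [Critical Procedure (article 9)? no] → not satisfied.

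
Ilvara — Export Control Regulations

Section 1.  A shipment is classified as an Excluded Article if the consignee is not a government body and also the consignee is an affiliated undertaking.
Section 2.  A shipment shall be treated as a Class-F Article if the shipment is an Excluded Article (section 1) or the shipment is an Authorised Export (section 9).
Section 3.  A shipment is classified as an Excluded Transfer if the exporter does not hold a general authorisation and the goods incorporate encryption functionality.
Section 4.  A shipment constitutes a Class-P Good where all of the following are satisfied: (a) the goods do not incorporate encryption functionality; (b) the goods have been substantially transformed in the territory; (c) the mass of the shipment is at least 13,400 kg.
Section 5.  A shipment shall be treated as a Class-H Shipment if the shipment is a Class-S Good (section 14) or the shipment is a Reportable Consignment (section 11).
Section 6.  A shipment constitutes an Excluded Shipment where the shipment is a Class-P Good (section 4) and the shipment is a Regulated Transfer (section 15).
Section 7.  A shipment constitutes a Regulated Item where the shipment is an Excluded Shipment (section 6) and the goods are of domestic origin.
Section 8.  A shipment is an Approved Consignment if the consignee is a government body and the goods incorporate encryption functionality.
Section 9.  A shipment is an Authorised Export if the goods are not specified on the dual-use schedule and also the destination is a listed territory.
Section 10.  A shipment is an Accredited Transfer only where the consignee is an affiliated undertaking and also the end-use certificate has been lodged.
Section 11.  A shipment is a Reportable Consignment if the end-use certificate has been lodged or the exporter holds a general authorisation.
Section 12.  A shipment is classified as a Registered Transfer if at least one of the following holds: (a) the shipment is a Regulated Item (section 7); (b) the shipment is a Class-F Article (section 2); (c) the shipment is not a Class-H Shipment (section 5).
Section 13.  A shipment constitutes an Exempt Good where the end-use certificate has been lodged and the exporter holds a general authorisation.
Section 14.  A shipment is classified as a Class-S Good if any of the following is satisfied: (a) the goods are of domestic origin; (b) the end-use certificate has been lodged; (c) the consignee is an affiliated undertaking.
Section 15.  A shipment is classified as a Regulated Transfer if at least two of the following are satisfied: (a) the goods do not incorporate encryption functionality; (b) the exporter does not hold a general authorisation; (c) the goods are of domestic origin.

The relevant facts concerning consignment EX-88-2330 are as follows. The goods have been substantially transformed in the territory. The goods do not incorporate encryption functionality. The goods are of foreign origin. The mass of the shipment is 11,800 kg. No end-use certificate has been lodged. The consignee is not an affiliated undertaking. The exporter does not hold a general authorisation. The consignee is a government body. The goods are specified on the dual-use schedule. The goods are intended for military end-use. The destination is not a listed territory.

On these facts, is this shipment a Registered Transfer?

Under section 4: the goods do not incorporate encryption functionality? yes; and the goods have been substantially transformed in the territory? yes; and mass of the shipment: 11,800 kg ≥ 13,400 kg? no. So the shipment is not a Class-P Good.
Under section 15: the goods do not incorporate encryption functionality? yes; the exporter does not hold a general authorisation? yes; the goods are of domestic origin? no — 2 of 3 hold (need ≥2) → satisfied.
Under section 6: Class-P Good (section 4)? no; and Regulated Transfer (section 15)? yes. So the shipment is not an Excluded Shipment.
Under section 7: Excluded Shipment (section 6)? no; and the goods are of domestic origin? no. So the shipment is not a Regulated Item.
Under section 1: the consignee is not a government body? no; and the consignee is an affiliated undertaking? no. So the shipment is not an Excluded Article.
Under section 9: the goods are not specified on the dual-use schedule? no; and the destination is a listed territory? no. So the shipment is not an Authorised Export.
Under section 2: Excluded Article (section 1)? no; or Authorised Export (section 9)? no. So the shipment is not a Class-F Article.
Under section 14: the goods are of domestic origin? no; or the end-use certificate has been lodged? no; or the consignee is an affiliated undertaking? no. So the shipment is not a Class-S Good.
Under section 11: the end-use certificate has been lodged? no; or the exporter holds a general authorisation? no. So the shipment is not a Reportable Consignment.
Under section 5: Class-S Good (section 14)? no; or Reportable Consignment (section 11)? no. So the shipment is not a Class-H Shipment.
Under section 12: Regulated Item (section 7)? no; or Class-F Article (section 2)? no; or not a Class-H Shipment (section 5)? yes. So the shipment is a Registered Transfer.

Yes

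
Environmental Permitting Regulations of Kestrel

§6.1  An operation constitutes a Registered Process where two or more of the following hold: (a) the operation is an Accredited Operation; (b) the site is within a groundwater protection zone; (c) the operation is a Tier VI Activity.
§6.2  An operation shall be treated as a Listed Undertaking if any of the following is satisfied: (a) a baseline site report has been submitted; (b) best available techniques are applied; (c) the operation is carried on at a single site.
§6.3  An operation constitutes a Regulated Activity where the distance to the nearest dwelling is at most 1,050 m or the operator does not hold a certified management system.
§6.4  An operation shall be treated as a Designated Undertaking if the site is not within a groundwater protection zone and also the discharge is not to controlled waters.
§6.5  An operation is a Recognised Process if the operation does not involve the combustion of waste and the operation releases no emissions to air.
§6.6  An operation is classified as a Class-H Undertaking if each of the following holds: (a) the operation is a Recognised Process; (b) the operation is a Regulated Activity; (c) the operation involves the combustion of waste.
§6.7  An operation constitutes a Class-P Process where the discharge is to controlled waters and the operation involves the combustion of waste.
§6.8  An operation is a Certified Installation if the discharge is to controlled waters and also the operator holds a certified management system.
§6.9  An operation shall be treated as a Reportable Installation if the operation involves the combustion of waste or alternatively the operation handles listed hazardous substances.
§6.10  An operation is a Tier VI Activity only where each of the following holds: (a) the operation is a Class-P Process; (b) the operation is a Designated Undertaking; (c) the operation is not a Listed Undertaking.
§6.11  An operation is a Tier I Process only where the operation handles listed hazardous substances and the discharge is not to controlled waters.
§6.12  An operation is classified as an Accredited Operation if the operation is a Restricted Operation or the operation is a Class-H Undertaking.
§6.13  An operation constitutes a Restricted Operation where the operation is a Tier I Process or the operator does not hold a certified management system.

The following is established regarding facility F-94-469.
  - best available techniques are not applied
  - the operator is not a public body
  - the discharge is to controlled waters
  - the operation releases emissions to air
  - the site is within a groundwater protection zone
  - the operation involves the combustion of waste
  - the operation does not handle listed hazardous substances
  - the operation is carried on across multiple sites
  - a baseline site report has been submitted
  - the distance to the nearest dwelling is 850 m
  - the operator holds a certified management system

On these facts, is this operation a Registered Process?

§6.11 — Tier I Process: [the operation handles listed hazardous substances? no] AND [the discharge is not to controlled waters? no] → not satisfied.
§6.13 — Restricted Operation: [Tier I Process (§6.11)? no] OR [the operator does not hold a certified management system? no] → not satisfied.
§6.5 — Recognised Process: [the operation does not involve the combustion of waste? no] AND [the operation releases no emissions to air? no] → not satisfied.
§6.3 — Regulated Activity: [distance to the nearest dwelling: 850 m ≤ 1,050 m? yes] OR [the operator does not hold a certified management system? no] → satisfied.
§6.6 — Class-H Undertaking: [Recognised Process (§6.5)? no] AND [Regulated Activity (§6.3)? yes] AND [the operation involves the combustion of waste? yes] → not satisfied.
§6.12 — Accredited Operation: [Restricted Operation (§6.13)? no] OR [Class-H Undertaking (§6.6)? no] → not satisfied.
§6.7 — Class-P Process: [the discharge is to controlled waters? yes] AND [the operation involves the combustion of waste? yes] → satisfied.
§6.4 — Designated Undertaking: [the site is not within a groundwater protection zone? no] AND [the discharge is not to controlled waters? no] → not satisfied.
§6.2 — Listed Undertaking: [a baseline site report has been submitted? yes] OR [best available techniques are applied? no] OR [the operation is carried on at a single site? no] → satisfied.
§6.10 — Tier VI Activity: [Class-P Process (§6.7)? yes] AND [Designated Undertaking (§6.4)? no] AND [not a Listed Undertaking (§6.2)? no] → not satisfied.
§6.1 — Registered Process: Accredited Operation (§6.12)? no; the site is within a groundwater protection zone? yes; Tier VI Activity (§6.10)? no — 1 of 3 hold (need ≥2) → not satisfied.

No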